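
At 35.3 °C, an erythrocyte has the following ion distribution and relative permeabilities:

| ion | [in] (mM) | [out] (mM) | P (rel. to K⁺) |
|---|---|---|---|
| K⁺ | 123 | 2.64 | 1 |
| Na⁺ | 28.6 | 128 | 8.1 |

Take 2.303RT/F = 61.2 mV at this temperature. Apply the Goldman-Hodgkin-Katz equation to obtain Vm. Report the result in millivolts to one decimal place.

28.6 mV

Vm = 61.2 · log₁₀[(Σ P·[cation]ₒ + Σ P·[anion]ᵢ) / (Σ P·[cation]ᵢ + Σ P·[anion]ₒ)]
Numerator = 1×2.64 + 8.1×128 = 1039
Denominator = 1×123 + 8.1×28.6 = 354.7
Vm = 61.2 · log₁₀(2.9308) = 61.2 × (0.4670) = 28.58 mV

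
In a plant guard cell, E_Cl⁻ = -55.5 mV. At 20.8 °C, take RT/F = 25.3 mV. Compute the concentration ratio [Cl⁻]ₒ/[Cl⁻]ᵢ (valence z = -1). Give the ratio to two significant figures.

ln([out]/[in]) = E·z/(25.3) = -55.5 × -1 / 25.3 = 2.1937
[out]/[in] = e^(2.1937) = 8.968

9.0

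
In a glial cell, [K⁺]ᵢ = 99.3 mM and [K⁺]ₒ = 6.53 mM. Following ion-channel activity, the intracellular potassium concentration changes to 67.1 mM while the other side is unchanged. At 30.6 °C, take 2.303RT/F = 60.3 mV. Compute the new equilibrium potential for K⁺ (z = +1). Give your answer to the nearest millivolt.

After the shift: [K⁺]_out = 6.53, [K⁺]_in = 67.1 mM.
E_new = (60.3/1)·log₁₀(6.53/67.1) = 60.30 · (-1.0118) = -61.01 mV

-61 mV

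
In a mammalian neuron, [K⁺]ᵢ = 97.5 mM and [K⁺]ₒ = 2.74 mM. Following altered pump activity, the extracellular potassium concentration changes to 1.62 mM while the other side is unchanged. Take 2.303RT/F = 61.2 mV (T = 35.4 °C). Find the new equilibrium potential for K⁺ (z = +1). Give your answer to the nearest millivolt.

-109 mV

After the shift: [K⁺]_out = 1.62, [K⁺]_in = 97.5 mM.
E_new = (61.2/1)·log₁₀(1.62/97.5) = 61.20 · (-1.7795) = -108.90 mV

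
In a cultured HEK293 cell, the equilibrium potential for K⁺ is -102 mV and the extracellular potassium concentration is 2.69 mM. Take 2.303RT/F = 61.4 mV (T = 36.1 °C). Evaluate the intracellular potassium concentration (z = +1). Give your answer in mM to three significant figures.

Nernst: E = (61.4/1) · log₁₀([out]/[in]), so log₁₀([out]/[in]) = -102.0 × 1 / 61.4 = -1.6612.
[out]/[in] = 10^(-1.6612) = 0.02182.
[in] = 2.69 / 0.02182 = 123.3 mM.

123 mM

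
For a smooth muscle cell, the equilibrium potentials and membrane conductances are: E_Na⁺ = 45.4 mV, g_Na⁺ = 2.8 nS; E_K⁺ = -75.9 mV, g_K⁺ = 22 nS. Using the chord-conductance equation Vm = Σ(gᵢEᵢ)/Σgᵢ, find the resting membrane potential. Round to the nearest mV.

Σ gᵢEᵢ = 2.8·(45.4) + 22·(-75.9) = -1542.68
Σ gᵢ = 2.8 + 22 = 24.8
Vm = -1542.68 / 24.8 = -62.20 mV

-62 mV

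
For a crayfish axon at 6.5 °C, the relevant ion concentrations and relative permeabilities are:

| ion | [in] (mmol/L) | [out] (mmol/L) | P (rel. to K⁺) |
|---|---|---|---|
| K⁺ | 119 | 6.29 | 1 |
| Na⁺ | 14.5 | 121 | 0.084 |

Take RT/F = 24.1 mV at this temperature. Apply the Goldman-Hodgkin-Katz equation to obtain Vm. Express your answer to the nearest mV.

Vm = 24.1 · ln[(Σ P·[cation]ₒ + Σ P·[anion]ᵢ) / (Σ P·[cation]ᵢ + Σ P·[anion]ₒ)]
Numerator = 1×6.29 + 0.084×121 = 16.45
Denominator = 1×119 + 0.084×14.5 = 120.2
Vm = 24.1 · ln(0.13687) = 24.1 × (-1.9887) = -47.93 mV

-48 mV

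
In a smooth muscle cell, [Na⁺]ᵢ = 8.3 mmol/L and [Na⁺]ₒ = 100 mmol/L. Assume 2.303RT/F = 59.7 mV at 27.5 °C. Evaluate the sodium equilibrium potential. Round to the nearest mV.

65 mV

E = (59.7/z) · log₁₀([Na⁺]_out/[Na⁺]_in) with z = +1.
= (59.7/1) · log₁₀(100/8.3) = 59.70 · log₁₀(12.05)
= 59.70 · (1.0809) = 64.53 mV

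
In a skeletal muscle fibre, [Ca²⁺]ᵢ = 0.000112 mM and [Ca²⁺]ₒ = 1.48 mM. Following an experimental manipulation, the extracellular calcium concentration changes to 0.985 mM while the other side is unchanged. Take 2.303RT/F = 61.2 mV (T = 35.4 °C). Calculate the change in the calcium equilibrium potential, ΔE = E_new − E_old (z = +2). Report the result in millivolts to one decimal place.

E_old = (61.2/2)·log₁₀(1.48/0.000112) = 126.10 mV
E_new = (61.2/2)·log₁₀(0.985/0.000112) = 120.69 mV
ΔE = 120.69 − (126.10) = -5.41 mV

-5.4 mV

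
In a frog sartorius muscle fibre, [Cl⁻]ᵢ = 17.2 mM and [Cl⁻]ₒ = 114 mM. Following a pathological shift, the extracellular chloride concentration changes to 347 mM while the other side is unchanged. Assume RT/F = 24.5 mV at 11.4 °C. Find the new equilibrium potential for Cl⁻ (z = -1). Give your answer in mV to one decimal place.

-73.6 mV

After the shift: [Cl⁻]_out = 347, [Cl⁻]_in = 17.2 mM.
E_new = (24.5/-1)·ln(347/17.2) = -24.50 · (3.0044) = -73.61 mV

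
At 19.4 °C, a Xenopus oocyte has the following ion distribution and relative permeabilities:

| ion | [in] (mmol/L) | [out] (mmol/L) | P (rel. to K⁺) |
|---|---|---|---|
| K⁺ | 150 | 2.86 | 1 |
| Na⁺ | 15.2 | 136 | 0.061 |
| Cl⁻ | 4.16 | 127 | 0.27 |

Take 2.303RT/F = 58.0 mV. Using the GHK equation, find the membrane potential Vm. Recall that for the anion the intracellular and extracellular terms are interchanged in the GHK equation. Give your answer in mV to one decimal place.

Vm = 58.0 · log₁₀[(Σ P·[cation]ₒ + Σ P·[anion]ᵢ) / (Σ P·[cation]ᵢ + Σ P·[anion]ₒ)]
Numerator = 1×2.86 + 0.061×136 + 0.27×4.16 = 12.28
Denominator = 1×150 + 0.061×15.2 + 0.27×127 = 185.2
Vm = 58.0 · log₁₀(0.066296) = 58.0 × (-1.1785) = -68.35 mV

-68.4 mV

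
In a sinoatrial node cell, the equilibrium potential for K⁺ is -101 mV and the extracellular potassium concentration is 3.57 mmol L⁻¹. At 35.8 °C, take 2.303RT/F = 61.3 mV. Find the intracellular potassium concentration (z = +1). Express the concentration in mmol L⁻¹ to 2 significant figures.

Nernst: E = (61.3/1) · log₁₀([out]/[in]), so log₁₀([out]/[in]) = -101.0 × 1 / 61.3 = -1.6476.
[out]/[in] = 10^(-1.6476) = 0.02251.
[in] = 3.57 / 0.02251 = 158.6 mmol L⁻¹.

160 mmol L⁻¹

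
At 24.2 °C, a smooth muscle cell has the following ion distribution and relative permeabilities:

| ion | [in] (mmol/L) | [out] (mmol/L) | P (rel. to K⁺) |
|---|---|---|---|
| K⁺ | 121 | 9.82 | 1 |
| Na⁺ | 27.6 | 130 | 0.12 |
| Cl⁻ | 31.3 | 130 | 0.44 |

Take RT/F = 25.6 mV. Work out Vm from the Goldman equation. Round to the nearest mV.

-39 mV

Vm = 25.6 · ln[(Σ P·[cation]ₒ + Σ P·[anion]ᵢ) / (Σ P·[cation]ᵢ + Σ P·[anion]ₒ)]
Numerator = 1×9.82 + 0.12×130 + 0.44×31.3 = 39.19
Denominator = 1×121 + 0.12×27.6 + 0.44×130 = 181.5
Vm = 25.6 · ln(0.21592) = 25.6 × (-1.5328) = -39.24 mV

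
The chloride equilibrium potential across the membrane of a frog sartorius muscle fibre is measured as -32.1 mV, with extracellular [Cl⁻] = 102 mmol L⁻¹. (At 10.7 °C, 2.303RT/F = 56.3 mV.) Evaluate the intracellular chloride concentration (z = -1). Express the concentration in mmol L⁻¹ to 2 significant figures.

27 mmol L⁻¹

Nernst: E = (56.3/-1) · log₁₀([out]/[in]), so log₁₀([out]/[in]) = -32.1 × -1 / 56.3 = 0.5702.
[out]/[in] = 10^(0.5702) = 3.717.
[in] = 102 / 3.717 = 27.44 mmol L⁻¹.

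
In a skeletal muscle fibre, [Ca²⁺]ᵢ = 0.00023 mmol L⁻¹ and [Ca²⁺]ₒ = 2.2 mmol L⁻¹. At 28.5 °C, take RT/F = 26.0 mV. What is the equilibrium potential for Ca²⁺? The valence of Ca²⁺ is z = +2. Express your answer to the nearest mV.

119 mV

E = (26.0/z) · ln([Ca²⁺]_out/[Ca²⁺]_in) with z = +2.
= (26.0/2) · ln(2.2/0.00023) = 13.00 · ln(9565)
= 13.00 · (9.1659) = 119.16 mV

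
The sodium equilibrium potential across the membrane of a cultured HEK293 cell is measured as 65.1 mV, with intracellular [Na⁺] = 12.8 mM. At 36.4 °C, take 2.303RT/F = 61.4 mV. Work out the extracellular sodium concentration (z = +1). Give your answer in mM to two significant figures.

150 mM

Nernst: E = (61.4/1) · log₁₀([out]/[in]), so log₁₀([out]/[in]) = 65.1 × 1 / 61.4 = 1.0603.
[out]/[in] = 10^(1.0603) = 11.49.
[out] = 11.49 × 12.8 = 147.1 mM.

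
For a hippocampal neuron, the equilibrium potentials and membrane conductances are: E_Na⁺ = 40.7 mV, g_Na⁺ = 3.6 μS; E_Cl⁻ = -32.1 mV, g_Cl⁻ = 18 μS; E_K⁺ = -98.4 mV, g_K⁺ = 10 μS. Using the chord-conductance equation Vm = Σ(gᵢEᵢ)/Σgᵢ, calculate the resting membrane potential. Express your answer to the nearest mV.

Σ gᵢEᵢ = 3.6·(40.7) + 18·(-32.1) + 10·(-98.4) = -1415.28
Σ gᵢ = 3.6 + 18 + 10 = 31.6
Vm = -1415.28 / 31.6 = -44.79 mV

-45 mV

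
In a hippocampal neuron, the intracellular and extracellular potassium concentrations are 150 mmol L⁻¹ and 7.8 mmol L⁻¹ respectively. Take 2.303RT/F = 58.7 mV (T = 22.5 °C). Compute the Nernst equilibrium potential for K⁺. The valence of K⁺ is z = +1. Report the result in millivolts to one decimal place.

E = (58.7/z) · log₁₀([K⁺]_out/[K⁺]_in) with z = +1.
= (58.7/1) · log₁₀(7.8/150) = 58.70 · log₁₀(0.052)
= 58.70 · (-1.2840) = -75.37 mV

-75.4 mV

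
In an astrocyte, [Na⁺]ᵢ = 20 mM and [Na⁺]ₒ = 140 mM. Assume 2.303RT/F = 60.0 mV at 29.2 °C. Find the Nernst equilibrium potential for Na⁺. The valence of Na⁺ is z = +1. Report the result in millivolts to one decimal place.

E = (60.0/z) · log₁₀([Na⁺]_out/[Na⁺]_in) with z = +1.
= (60.0/1) · log₁₀(140/20) = 60.00 · log₁₀(7)
= 60.00 · (0.8451) = 50.71 mV

50.7 mV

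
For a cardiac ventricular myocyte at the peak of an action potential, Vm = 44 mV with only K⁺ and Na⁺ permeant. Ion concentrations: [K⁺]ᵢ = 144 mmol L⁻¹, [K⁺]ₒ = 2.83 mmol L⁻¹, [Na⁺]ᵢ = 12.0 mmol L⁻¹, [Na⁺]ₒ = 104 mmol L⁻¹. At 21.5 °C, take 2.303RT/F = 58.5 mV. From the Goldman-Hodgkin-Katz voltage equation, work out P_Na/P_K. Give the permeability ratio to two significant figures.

22

Let α = P_Na/P_K. GHK: Vm = 58.5·log₁₀[(Kₒ + α·Naₒ)/(Kᵢ + α·Naᵢ)].
10^(Vm/58.5) = 10^(44.0/58.5) = 5.6511
So 5.6511·(Kᵢ + α·Naᵢ) = Kₒ + α·Naₒ → α = (5.6511·144.0 − 2.83) / (104.0 − 5.6511·12.0)
α = (813.8 − 2.83) / (104.0 − 67.81) = 810.9/36.19 = 22.41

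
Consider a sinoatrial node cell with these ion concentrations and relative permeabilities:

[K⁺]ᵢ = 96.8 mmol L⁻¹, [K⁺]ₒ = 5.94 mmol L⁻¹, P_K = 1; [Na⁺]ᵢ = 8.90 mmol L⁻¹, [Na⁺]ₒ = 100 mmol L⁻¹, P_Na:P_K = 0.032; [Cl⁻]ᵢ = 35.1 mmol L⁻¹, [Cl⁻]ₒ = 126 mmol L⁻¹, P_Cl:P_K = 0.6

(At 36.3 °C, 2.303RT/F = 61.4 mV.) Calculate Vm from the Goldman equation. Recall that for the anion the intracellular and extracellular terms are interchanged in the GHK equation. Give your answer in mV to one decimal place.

Vm = 61.4 · log₁₀[(Σ P·[cation]ₒ + Σ P·[anion]ᵢ) / (Σ P·[cation]ᵢ + Σ P·[anion]ₒ)]
Numerator = 1×5.94 + 0.032×100 + 0.6×35.1 = 30.2
Denominator = 1×96.8 + 0.032×8.90 + 0.6×126 = 172.7
Vm = 61.4 · log₁₀(0.17489) = 61.4 × (-0.7572) = -46.49 mV

-46.5 mV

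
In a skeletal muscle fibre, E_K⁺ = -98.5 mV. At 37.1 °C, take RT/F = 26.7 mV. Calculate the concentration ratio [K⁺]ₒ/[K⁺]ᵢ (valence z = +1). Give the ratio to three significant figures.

ln([out]/[in]) = E·z/(26.7) = -98.5 × 1 / 26.7 = -3.6891
[out]/[in] = e^(-3.6891) = 0.02499

0.0250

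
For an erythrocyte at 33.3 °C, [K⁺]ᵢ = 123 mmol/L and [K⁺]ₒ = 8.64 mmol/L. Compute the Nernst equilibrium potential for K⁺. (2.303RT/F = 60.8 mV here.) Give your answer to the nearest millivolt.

E = (60.8/z) · log₁₀([K⁺]_out/[K⁺]_in) with z = +1.
= (60.8/1) · log₁₀(8.64/123) = 60.80 · log₁₀(0.07024)
= 60.80 · (-1.1534) = -70.13 mV

-70 mV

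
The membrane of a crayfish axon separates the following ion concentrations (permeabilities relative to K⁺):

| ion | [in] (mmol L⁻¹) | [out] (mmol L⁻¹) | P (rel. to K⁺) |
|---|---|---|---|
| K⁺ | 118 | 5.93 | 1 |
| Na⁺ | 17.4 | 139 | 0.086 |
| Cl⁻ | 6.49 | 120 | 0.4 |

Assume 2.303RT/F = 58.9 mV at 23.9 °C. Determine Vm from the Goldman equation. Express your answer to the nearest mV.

Vm = 58.9 · log₁₀[(Σ P·[cation]ₒ + Σ P·[anion]ᵢ) / (Σ P·[cation]ᵢ + Σ P·[anion]ₒ)]
Numerator = 1×5.93 + 0.086×139 + 0.4×6.49 = 20.48
Denominator = 1×118 + 0.086×17.4 + 0.4×120 = 167.5
Vm = 58.9 · log₁₀(0.12227) = 58.9 × (-0.9127) = -53.76 mV

-54 mV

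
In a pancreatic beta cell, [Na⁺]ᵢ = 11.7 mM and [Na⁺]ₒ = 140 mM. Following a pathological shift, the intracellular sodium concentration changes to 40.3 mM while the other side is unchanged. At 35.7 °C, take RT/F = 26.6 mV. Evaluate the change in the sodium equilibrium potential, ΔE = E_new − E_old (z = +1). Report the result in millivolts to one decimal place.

E_old = (26.6/1)·ln(140/11.7) = 66.02 mV
E_new = (26.6/1)·ln(140/40.3) = 33.12 mV
ΔE = 33.12 − (66.02) = -32.90 mV

-32.9 mV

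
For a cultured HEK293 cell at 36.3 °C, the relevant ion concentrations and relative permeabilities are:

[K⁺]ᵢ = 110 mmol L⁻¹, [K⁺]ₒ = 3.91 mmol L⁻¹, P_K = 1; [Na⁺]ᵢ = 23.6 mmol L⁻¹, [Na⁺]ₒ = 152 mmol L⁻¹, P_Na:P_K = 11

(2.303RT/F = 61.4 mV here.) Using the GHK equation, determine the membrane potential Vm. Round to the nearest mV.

Vm = 61.4 · log₁₀[(Σ P·[cation]ₒ + Σ P·[anion]ᵢ) / (Σ P·[cation]ᵢ + Σ P·[anion]ₒ)]
Numerator = 1×3.91 + 11×152 = 1676
Denominator = 1×110 + 11×23.6 = 369.6
Vm = 61.4 · log₁₀(4.5344) = 61.4 × (0.6565) = 40.31 mV

40 mV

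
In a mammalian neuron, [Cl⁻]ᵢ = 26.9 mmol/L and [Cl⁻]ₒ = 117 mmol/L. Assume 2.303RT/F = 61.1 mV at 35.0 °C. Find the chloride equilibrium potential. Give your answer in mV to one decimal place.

E = (61.1/z) · log₁₀([Cl⁻]_out/[Cl⁻]_in) with z = -1.
For an anion, dividing by z = -1 reverses the sign.
= (61.1/-1) · log₁₀(117/26.9) = -61.10 · log₁₀(4.349)
= -61.10 · (0.6384) = -39.01 mV

-39.0 mV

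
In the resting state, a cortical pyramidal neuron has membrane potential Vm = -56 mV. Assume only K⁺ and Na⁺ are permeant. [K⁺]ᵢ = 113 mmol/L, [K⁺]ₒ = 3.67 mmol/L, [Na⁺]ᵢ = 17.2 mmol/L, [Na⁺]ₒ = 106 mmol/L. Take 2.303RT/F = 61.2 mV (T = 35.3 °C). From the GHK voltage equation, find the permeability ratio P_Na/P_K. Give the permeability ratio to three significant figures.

Let α = P_Na/P_K. GHK: Vm = 61.2·log₁₀[(Kₒ + α·Naₒ)/(Kᵢ + α·Naᵢ)].
10^(Vm/61.2) = 10^(-56.0/61.2) = 0.12161
So 0.12161·(Kᵢ + α·Naᵢ) = Kₒ + α·Naₒ → α = (0.12161·113.0 − 3.67) / (106.0 − 0.12161·17.2)
α = (13.74 − 3.67) / (106.0 − 2.092) = 10.07/103.9 = 0.09693

0.0969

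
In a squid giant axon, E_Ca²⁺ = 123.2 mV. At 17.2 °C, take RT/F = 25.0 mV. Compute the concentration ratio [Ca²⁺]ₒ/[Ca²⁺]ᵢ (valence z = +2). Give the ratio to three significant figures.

ln([out]/[in]) = E·z/(25.0) = 123.2 × 2 / 25.0 = 9.8560
[out]/[in] = e^(9.8560) = 1.907e+04

19100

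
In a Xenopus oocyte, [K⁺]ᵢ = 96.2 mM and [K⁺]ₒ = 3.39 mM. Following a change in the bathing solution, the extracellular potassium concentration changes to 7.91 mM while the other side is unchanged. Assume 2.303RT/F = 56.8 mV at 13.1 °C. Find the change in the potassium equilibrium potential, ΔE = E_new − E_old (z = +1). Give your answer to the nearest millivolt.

21 mV

E_old = (56.8/1)·log₁₀(3.39/96.2) = -82.53 mV
E_new = (56.8/1)·log₁₀(7.91/96.2) = -61.63 mV
ΔE = -61.63 − (-82.53) = 20.90 mV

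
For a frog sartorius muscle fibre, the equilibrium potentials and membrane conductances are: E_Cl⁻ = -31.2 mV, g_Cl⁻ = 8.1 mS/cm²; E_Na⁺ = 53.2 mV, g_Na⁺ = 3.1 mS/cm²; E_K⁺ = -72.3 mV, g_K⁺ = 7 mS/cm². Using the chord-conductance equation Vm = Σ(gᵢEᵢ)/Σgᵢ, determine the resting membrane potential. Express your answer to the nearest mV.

-33 mV

Σ gᵢEᵢ = 8.1·(-31.2) + 3.1·(53.2) + 7·(-72.3) = -593.90
Σ gᵢ = 8.1 + 3.1 + 7 = 18.2
Vm = -593.90 / 18.2 = -32.63 mV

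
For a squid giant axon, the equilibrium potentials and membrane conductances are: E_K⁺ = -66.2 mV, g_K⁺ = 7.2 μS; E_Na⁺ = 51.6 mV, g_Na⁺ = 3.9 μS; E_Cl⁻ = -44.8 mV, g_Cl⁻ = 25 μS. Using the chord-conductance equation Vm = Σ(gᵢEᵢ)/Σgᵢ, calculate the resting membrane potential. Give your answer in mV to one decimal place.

Σ gᵢEᵢ = 7.2·(-66.2) + 3.9·(51.6) + 25·(-44.8) = -1395.40
Σ gᵢ = 7.2 + 3.9 + 25 = 36.1
Vm = -1395.40 / 36.1 = -38.65 mV

-38.7 mV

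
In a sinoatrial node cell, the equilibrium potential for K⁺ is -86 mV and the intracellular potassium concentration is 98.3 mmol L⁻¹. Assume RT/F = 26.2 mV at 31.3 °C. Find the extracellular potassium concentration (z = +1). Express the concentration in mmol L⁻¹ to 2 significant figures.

3.7 mmol L⁻¹

Nernst: E = (26.2/1) · ln([out]/[in]), so ln([out]/[in]) = -86.0 × 1 / 26.2 = -3.2824.
[out]/[in] = e^(-3.2824) = 0.03754.
[out] = 0.03754 × 98.3 = 3.69 mmol L⁻¹.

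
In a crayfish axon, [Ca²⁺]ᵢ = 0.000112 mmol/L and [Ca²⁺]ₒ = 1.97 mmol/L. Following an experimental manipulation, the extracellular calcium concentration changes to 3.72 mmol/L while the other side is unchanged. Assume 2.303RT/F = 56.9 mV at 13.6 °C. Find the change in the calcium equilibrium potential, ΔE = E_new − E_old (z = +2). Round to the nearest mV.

8 mV

E_old = (56.9/2)·log₁₀(1.97/0.000112) = 120.78 mV
E_new = (56.9/2)·log₁₀(3.72/0.000112) = 128.63 mV
ΔE = 128.63 − (120.78) = 7.85 mV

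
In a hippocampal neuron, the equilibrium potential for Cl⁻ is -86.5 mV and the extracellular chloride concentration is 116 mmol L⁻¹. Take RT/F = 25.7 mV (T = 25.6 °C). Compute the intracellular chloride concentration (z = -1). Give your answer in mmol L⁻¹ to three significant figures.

Nernst: E = (25.7/-1) · ln([out]/[in]), so ln([out]/[in]) = -86.5 × -1 / 25.7 = 3.3658.
[out]/[in] = e^(3.3658) = 28.96.
[in] = 116 / 28.96 = 4.006 mmol L⁻¹.

4.01 mmol L⁻¹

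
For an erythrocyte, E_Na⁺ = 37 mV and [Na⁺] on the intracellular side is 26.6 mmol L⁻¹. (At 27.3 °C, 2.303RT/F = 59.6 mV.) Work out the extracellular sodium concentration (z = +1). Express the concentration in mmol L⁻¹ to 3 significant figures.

Nernst: E = (59.6/1) · log₁₀([out]/[in]), so log₁₀([out]/[in]) = 37.0 × 1 / 59.6 = 0.6208.
[out]/[in] = 10^(0.6208) = 4.176.
[out] = 4.176 × 26.6 = 111.1 mmol L⁻¹.

111 mmol L⁻¹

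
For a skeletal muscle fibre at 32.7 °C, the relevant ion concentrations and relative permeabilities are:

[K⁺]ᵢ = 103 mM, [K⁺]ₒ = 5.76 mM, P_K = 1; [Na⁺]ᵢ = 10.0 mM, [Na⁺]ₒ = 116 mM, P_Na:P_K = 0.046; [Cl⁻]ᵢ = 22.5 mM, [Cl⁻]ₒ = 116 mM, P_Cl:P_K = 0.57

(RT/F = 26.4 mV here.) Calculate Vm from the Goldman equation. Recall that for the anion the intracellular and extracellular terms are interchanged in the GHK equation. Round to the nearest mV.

-52 mV

Vm = 26.4 · ln[(Σ P·[cation]ₒ + Σ P·[anion]ᵢ) / (Σ P·[cation]ᵢ + Σ P·[anion]ₒ)]
Numerator = 1×5.76 + 0.046×116 + 0.57×22.5 = 23.92
Denominator = 1×103 + 0.046×10.0 + 0.57×116 = 169.6
Vm = 26.4 · ln(0.14106) = 26.4 × (-1.9586) = -51.71 mV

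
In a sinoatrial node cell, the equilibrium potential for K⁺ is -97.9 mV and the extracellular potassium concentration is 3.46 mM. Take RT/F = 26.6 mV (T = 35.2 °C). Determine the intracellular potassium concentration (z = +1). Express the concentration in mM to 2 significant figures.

Nernst: E = (26.6/1) · ln([out]/[in]), so ln([out]/[in]) = -97.9 × 1 / 26.6 = -3.6805.
[out]/[in] = e^(-3.6805) = 0.02521.
[in] = 3.46 / 0.02521 = 137.2 mM.

140 mM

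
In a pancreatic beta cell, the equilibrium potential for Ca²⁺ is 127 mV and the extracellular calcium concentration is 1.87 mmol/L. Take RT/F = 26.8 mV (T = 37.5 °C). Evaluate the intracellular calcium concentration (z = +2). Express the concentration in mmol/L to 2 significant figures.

Nernst: E = (26.8/2) · ln([out]/[in]), so ln([out]/[in]) = 127.0 × 2 / 26.8 = 9.4776.
[out]/[in] = e^(9.4776) = 1.306e+04.
[in] = 1.87 / 1.306e+04 = 0.0001431 mmol/L.

0.00014 mmol/L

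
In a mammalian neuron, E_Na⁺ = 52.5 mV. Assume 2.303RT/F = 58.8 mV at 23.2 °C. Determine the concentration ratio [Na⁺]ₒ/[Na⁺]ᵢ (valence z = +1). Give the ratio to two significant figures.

7.8

log₁₀([out]/[in]) = E·z/(58.8) = 52.5 × 1 / 58.8 = 0.8929
[out]/[in] = 10^(0.8929) = 7.814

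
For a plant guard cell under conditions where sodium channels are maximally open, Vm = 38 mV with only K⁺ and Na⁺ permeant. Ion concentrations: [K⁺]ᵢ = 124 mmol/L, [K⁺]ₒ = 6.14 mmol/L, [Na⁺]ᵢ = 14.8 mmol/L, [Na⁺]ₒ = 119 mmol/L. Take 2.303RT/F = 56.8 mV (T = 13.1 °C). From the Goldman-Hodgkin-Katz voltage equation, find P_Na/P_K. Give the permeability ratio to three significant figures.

Let α = P_Na/P_K. GHK: Vm = 56.8·log₁₀[(Kₒ + α·Naₒ)/(Kᵢ + α·Naᵢ)].
10^(Vm/56.8) = 10^(38.0/56.8) = 4.6667
So 4.6667·(Kᵢ + α·Naᵢ) = Kₒ + α·Naₒ → α = (4.6667·124.0 − 6.14) / (119.0 − 4.6667·14.8)
α = (578.7 − 6.14) / (119.0 − 69.07) = 572.5/49.93 = 11.47

11.5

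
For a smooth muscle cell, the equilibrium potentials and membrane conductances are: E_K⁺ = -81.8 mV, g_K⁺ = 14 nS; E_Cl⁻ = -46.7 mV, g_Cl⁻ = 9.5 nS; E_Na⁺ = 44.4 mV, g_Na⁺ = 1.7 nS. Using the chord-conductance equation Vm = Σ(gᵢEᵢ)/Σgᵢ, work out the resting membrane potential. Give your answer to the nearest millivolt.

-60 mV

Σ gᵢEᵢ = 14·(-81.8) + 9.5·(-46.7) + 1.7·(44.4) = -1513.37
Σ gᵢ = 14 + 9.5 + 1.7 = 25.2
Vm = -1513.37 / 25.2 = -60.05 mV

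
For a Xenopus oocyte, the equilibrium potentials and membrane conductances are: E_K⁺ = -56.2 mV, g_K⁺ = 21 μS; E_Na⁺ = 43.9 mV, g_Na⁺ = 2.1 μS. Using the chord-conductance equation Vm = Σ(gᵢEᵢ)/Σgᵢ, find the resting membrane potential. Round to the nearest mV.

Σ gᵢEᵢ = 21·(-56.2) + 2.1·(43.9) = -1088.01
Σ gᵢ = 21 + 2.1 = 23.1
Vm = -1088.01 / 23.1 = -47.10 mV

-47 mV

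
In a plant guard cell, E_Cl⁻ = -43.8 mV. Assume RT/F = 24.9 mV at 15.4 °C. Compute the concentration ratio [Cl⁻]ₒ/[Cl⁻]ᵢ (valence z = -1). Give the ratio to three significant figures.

5.81

ln([out]/[in]) = E·z/(24.9) = -43.8 × -1 / 24.9 = 1.7590
[out]/[in] = e^(1.7590) = 5.807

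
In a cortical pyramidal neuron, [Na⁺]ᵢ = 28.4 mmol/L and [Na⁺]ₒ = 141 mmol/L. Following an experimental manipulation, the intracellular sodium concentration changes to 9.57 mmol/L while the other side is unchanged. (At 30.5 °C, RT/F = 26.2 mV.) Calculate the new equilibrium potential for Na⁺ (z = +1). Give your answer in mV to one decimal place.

After the shift: [Na⁺]_out = 141, [Na⁺]_in = 9.57 mmol/L.
E_new = (26.2/1)·ln(141/9.57) = 26.20 · (2.6901) = 70.48 mV

70.5 mV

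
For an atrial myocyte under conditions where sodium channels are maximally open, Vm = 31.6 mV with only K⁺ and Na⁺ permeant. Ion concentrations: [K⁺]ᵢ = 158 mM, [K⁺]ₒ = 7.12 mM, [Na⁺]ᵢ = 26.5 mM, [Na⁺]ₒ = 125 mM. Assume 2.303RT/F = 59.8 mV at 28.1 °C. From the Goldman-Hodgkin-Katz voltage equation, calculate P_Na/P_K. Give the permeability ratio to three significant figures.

14.8

Let α = P_Na/P_K. GHK: Vm = 59.8·log₁₀[(Kₒ + α·Naₒ)/(Kᵢ + α·Naᵢ)].
10^(Vm/59.8) = 10^(31.6/59.8) = 3.3762
So 3.3762·(Kᵢ + α·Naᵢ) = Kₒ + α·Naₒ → α = (3.3762·158.0 − 7.12) / (125.0 − 3.3762·26.5)
α = (533.4 − 7.12) / (125.0 − 89.47) = 526.3/35.53 = 14.81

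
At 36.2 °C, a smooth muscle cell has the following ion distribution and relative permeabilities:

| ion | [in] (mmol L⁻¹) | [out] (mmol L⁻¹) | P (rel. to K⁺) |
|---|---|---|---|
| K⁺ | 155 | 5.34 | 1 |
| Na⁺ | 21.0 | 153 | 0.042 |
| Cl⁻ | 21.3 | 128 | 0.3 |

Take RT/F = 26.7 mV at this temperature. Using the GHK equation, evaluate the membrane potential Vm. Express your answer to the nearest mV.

-63 mV

Vm = 26.7 · ln[(Σ P·[cation]ₒ + Σ P·[anion]ᵢ) / (Σ P·[cation]ᵢ + Σ P·[anion]ₒ)]
Numerator = 1×5.34 + 0.042×153 + 0.3×21.3 = 18.16
Denominator = 1×155 + 0.042×21.0 + 0.3×128 = 194.3
Vm = 26.7 · ln(0.093452) = 26.7 × (-2.3703) = -63.29 mV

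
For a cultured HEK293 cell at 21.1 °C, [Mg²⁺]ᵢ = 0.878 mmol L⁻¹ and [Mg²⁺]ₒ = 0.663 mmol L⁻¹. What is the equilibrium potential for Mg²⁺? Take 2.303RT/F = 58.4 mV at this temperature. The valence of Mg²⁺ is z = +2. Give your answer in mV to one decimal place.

-3.6 mV

E = (58.4/z) · log₁₀([Mg²⁺]_out/[Mg²⁺]_in) with z = +2.
= (58.4/2) · log₁₀(0.663/0.878) = 29.20 · log₁₀(0.7551)
= 29.20 · (-0.1220) = -3.56 mV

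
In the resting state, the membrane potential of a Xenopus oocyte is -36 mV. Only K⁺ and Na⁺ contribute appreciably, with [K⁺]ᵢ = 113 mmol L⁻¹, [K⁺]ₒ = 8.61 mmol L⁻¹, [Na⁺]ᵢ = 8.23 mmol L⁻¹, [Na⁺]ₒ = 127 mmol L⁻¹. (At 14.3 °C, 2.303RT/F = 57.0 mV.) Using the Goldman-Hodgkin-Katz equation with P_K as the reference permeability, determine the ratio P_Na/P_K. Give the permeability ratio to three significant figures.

0.142

Let α = P_Na/P_K. GHK: Vm = 57.0·log₁₀[(Kₒ + α·Naₒ)/(Kᵢ + α·Naᵢ)].
10^(Vm/57.0) = 10^(-36.0/57.0) = 0.23357
So 0.23357·(Kᵢ + α·Naᵢ) = Kₒ + α·Naₒ → α = (0.23357·113.0 − 8.61) / (127.0 − 0.23357·8.23)
α = (26.39 − 8.61) / (127.0 − 1.922) = 17.78/125.1 = 0.1422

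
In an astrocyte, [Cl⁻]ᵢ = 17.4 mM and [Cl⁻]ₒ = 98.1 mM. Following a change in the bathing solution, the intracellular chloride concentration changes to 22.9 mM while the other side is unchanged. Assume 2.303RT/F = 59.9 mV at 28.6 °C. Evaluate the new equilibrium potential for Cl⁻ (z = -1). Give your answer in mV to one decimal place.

After the shift: [Cl⁻]_out = 98.1, [Cl⁻]_in = 22.9 mM.
E_new = (59.9/-1)·log₁₀(98.1/22.9) = -59.90 · (0.6318) = -37.85 mV

-37.8 mV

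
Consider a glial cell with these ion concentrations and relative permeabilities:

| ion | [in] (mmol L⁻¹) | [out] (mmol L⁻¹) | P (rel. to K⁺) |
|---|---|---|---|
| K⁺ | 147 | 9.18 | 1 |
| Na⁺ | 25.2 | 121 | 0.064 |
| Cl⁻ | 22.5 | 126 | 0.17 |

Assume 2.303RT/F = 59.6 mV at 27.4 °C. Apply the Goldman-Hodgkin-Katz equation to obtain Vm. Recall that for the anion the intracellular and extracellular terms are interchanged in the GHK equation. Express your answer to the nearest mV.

Vm = 59.6 · log₁₀[(Σ P·[cation]ₒ + Σ P·[anion]ᵢ) / (Σ P·[cation]ᵢ + Σ P·[anion]ₒ)]
Numerator = 1×9.18 + 0.064×121 + 0.17×22.5 = 20.75
Denominator = 1×147 + 0.064×25.2 + 0.17×126 = 170
Vm = 59.6 · log₁₀(0.12203) = 59.6 × (-0.9135) = -54.45 mV

-54 mV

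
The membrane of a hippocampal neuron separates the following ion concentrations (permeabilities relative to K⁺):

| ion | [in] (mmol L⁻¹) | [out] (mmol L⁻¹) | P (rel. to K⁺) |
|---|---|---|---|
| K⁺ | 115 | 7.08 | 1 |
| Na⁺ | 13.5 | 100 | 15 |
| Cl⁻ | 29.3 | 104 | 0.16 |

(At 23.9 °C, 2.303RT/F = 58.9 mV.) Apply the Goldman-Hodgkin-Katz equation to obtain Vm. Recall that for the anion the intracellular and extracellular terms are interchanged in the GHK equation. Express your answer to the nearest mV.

39 mV

Vm = 58.9 · log₁₀[(Σ P·[cation]ₒ + Σ P·[anion]ᵢ) / (Σ P·[cation]ᵢ + Σ P·[anion]ₒ)]
Numerator = 1×7.08 + 15×100 + 0.16×29.3 = 1512
Denominator = 1×115 + 15×13.5 + 0.16×104 = 334.1
Vm = 58.9 · log₁₀(4.5244) = 58.9 × (0.6556) = 38.61 mV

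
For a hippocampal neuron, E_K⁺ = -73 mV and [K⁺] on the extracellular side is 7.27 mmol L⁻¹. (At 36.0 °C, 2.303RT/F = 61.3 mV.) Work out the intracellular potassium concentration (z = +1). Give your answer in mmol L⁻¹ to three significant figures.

113 mmol L⁻¹

Nernst: E = (61.3/1) · log₁₀([out]/[in]), so log₁₀([out]/[in]) = -73.0 × 1 / 61.3 = -1.1909.
[out]/[in] = 10^(-1.1909) = 0.06444.
[in] = 7.27 / 0.06444 = 112.8 mmol L⁻¹.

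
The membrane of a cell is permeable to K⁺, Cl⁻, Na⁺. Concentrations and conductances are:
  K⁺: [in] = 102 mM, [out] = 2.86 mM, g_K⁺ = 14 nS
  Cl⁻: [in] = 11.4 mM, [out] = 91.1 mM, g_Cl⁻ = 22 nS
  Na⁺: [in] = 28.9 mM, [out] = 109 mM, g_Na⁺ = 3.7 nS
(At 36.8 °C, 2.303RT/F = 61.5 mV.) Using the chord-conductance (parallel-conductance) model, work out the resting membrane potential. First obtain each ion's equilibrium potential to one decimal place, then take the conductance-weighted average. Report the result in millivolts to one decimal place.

-61.1 mV

E_K⁺ = (61.5/1)·log₁₀(2.86/102) = -95.5 mV
E_Cl⁻ = (61.5/-1)·log₁₀(91.1/11.4) = -55.5 mV
E_Na⁺ = (61.5/1)·log₁₀(109/28.9) = 35.5 mV
Vm = (Σ gᵢEᵢ)/(Σ gᵢ) = (14·-95.5 + 22·-55.5 + 3.7·35.5) / (14 + 22 + 3.7)
= -2426.65 / 39.7 = -61.12 mV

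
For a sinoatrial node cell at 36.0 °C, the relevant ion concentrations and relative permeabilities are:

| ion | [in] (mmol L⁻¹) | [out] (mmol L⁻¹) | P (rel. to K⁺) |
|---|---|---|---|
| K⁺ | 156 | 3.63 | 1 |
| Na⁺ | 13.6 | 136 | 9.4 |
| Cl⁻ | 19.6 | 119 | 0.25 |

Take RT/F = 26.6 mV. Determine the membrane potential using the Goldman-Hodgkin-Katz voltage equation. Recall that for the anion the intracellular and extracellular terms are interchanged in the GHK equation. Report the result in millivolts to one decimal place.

Vm = 26.6 · ln[(Σ P·[cation]ₒ + Σ P·[anion]ᵢ) / (Σ P·[cation]ᵢ + Σ P·[anion]ₒ)]
Numerator = 1×3.63 + 9.4×136 + 0.25×19.6 = 1287
Denominator = 1×156 + 9.4×13.6 + 0.25×119 = 313.6
Vm = 26.6 · ln(4.1039) = 26.6 × (1.4119) = 37.56 mV

37.6 mV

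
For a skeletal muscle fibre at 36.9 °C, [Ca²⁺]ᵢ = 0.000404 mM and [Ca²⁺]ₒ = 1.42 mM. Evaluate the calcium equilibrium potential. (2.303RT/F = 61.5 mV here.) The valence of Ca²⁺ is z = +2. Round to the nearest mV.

E = (61.5/z) · log₁₀([Ca²⁺]_out/[Ca²⁺]_in) with z = +2.
= (61.5/2) · log₁₀(1.42/0.000404) = 30.75 · log₁₀(3515)
= 30.75 · (3.5459) = 109.04 mV

109 mV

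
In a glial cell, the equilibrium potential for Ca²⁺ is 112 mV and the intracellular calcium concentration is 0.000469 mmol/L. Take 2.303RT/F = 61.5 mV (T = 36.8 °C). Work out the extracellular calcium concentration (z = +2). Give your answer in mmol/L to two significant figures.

Nernst: E = (61.5/2) · log₁₀([out]/[in]), so log₁₀([out]/[in]) = 112.0 × 2 / 61.5 = 3.6423.
[out]/[in] = 10^(3.6423) = 4388.
[out] = 4388 × 0.000469 = 2.058 mmol/L.

2.1 mmol/L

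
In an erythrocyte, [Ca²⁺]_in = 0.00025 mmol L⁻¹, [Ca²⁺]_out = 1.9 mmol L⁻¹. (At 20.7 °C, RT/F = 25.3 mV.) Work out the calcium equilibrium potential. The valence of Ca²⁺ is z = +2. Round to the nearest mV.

113 mV

E = (25.3/z) · ln([Ca²⁺]_out/[Ca²⁺]_in) with z = +2.
= (25.3/2) · ln(1.9/0.00025) = 12.65 · ln(7600)
= 12.65 · (8.9359) = 113.04 mV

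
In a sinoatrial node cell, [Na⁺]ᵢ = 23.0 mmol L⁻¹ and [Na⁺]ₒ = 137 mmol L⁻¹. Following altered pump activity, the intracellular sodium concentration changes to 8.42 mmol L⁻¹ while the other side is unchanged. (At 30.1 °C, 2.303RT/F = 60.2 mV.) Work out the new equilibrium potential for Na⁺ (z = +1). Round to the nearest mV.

73 mV

After the shift: [Na⁺]_out = 137, [Na⁺]_in = 8.42 mmol L⁻¹.
E_new = (60.2/1)·log₁₀(137/8.42) = 60.20 · (1.2114) = 72.93 mV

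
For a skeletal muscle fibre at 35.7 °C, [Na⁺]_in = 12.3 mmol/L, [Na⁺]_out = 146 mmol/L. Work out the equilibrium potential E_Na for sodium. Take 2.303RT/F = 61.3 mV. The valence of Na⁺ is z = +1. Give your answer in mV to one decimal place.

E = (61.3/z) · log₁₀([Na⁺]_out/[Na⁺]_in) with z = +1.
= (61.3/1) · log₁₀(146/12.3) = 61.30 · log₁₀(11.87)
= 61.30 · (1.0744) = 65.86 mV

65.9 mV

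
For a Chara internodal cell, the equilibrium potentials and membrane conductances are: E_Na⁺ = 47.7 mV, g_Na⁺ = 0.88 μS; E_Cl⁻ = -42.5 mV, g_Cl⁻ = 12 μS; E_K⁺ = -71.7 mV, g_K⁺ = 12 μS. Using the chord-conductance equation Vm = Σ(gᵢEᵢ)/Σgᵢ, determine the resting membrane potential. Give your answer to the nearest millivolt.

Σ gᵢEᵢ = 0.88·(47.7) + 12·(-42.5) + 12·(-71.7) = -1328.42
Σ gᵢ = 0.88 + 12 + 12 = 24.88
Vm = -1328.42 / 24.88 = -53.39 mV

-53 mV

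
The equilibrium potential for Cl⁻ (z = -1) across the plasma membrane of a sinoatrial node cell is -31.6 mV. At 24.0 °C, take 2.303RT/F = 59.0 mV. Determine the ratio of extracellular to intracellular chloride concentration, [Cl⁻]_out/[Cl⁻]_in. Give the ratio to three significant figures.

3.43

log₁₀([out]/[in]) = E·z/(59.0) = -31.6 × -1 / 59.0 = 0.5356
[out]/[in] = 10^(0.5356) = 3.432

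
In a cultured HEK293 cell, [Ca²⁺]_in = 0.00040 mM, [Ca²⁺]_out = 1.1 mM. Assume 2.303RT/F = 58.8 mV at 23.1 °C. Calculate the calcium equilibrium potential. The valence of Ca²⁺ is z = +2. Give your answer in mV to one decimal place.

101.1 mV

E = (58.8/z) · log₁₀([Ca²⁺]_out/[Ca²⁺]_in) with z = +2.
= (58.8/2) · log₁₀(1.1/0.00040) = 29.40 · log₁₀(2750)
= 29.40 · (3.4393) = 101.12 mV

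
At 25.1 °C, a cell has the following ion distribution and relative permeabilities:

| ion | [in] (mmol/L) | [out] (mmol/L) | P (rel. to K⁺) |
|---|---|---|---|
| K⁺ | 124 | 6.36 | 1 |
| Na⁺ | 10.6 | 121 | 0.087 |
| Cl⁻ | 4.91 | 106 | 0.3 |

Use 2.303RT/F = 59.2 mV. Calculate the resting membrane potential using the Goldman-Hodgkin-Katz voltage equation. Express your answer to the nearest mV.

-55 mV

Vm = 59.2 · log₁₀[(Σ P·[cation]ₒ + Σ P·[anion]ᵢ) / (Σ P·[cation]ᵢ + Σ P·[anion]ₒ)]
Numerator = 1×6.36 + 0.087×121 + 0.3×4.91 = 18.36
Denominator = 1×124 + 0.087×10.6 + 0.3×106 = 156.7
Vm = 59.2 · log₁₀(0.11715) = 59.2 × (-0.9313) = -55.13 mV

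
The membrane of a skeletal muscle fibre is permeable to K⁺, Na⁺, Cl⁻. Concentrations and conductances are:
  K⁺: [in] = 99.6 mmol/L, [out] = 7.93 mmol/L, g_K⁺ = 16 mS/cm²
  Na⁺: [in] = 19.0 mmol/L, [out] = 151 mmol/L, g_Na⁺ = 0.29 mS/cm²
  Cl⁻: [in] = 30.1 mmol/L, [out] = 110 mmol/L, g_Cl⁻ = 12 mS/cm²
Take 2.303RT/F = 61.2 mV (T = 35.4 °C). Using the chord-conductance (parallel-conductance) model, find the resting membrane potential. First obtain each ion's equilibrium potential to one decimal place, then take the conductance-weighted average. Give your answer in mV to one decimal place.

E_K⁺ = (61.2/1)·log₁₀(7.93/99.6) = -67.3 mV
E_Na⁺ = (61.2/1)·log₁₀(151/19.0) = 55.1 mV
E_Cl⁻ = (61.2/-1)·log₁₀(110/30.1) = -34.4 mV
Vm = (Σ gᵢEᵢ)/(Σ gᵢ) = (16·-67.3 + 0.29·55.1 + 12·-34.4) / (16 + 0.29 + 12)
= -1473.62 / 28.29 = -52.09 mV

-52.1 mV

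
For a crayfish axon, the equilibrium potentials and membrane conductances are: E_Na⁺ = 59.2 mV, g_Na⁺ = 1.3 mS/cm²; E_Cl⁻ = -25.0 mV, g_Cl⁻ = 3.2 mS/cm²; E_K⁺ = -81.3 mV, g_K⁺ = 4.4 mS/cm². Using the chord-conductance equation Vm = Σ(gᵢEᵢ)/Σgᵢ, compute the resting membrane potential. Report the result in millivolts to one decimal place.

Σ gᵢEᵢ = 1.3·(59.2) + 3.2·(-25.0) + 4.4·(-81.3) = -360.76
Σ gᵢ = 1.3 + 3.2 + 4.4 = 8.9
Vm = -360.76 / 8.9 = -40.53 mV

-40.5 mV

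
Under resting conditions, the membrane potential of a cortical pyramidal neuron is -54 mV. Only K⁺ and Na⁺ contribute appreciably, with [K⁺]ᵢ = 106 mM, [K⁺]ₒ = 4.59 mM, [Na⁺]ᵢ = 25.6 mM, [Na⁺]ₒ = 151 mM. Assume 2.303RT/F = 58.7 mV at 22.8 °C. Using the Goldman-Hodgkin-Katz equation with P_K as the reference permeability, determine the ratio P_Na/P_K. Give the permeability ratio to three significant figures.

Let α = P_Na/P_K. GHK: Vm = 58.7·log₁₀[(Kₒ + α·Naₒ)/(Kᵢ + α·Naᵢ)].
10^(Vm/58.7) = 10^(-54.0/58.7) = 0.12025
So 0.12025·(Kᵢ + α·Naᵢ) = Kₒ + α·Naₒ → α = (0.12025·106.0 − 4.59) / (151.0 − 0.12025·25.6)
α = (12.75 − 4.59) / (151.0 − 3.078) = 8.156/147.9 = 0.05514

0.0551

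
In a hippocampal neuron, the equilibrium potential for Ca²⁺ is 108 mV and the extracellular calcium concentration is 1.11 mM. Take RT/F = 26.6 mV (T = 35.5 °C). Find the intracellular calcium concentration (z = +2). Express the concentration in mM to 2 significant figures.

Nernst: E = (26.6/2) · ln([out]/[in]), so ln([out]/[in]) = 108.0 × 2 / 26.6 = 8.1203.
[out]/[in] = e^(8.1203) = 3362.
[in] = 1.11 / 3362 = 0.0003302 mM.

0.00033 mM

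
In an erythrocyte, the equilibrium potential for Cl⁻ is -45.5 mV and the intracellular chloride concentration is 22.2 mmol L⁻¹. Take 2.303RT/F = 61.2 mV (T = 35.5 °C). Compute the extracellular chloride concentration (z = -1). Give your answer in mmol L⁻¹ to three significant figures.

123 mmol L⁻¹

Nernst: E = (61.2/-1) · log₁₀([out]/[in]), so log₁₀([out]/[in]) = -45.5 × -1 / 61.2 = 0.7435.
[out]/[in] = 10^(0.7435) = 5.539.
[out] = 5.539 × 22.2 = 123 mmol L⁻¹.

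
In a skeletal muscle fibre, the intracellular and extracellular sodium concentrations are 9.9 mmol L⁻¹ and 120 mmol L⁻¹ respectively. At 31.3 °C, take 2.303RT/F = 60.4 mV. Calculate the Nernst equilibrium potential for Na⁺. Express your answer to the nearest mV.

65 mV

E = (60.4/z) · log₁₀([Na⁺]_out/[Na⁺]_in) with z = +1.
= (60.4/1) · log₁₀(120/9.9) = 60.40 · log₁₀(12.12)
= 60.40 · (1.0835) = 65.45 mV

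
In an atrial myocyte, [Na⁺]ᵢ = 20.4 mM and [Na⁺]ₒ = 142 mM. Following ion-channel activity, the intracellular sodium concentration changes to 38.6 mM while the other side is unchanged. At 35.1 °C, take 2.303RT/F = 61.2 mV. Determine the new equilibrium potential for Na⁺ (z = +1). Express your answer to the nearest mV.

35 mV

After the shift: [Na⁺]_out = 142, [Na⁺]_in = 38.6 mM.
E_new = (61.2/1)·log₁₀(142/38.6) = 61.20 · (0.5657) = 34.62 mV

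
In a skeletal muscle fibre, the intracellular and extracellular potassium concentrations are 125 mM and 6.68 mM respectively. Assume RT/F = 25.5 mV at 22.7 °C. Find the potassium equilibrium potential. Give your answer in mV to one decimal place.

E = (25.5/z) · ln([K⁺]_out/[K⁺]_in) with z = +1.
= (25.5/1) · ln(6.68/125) = 25.50 · ln(0.05344)
= 25.50 · (-2.9292) = -74.69 mV

-74.7 mV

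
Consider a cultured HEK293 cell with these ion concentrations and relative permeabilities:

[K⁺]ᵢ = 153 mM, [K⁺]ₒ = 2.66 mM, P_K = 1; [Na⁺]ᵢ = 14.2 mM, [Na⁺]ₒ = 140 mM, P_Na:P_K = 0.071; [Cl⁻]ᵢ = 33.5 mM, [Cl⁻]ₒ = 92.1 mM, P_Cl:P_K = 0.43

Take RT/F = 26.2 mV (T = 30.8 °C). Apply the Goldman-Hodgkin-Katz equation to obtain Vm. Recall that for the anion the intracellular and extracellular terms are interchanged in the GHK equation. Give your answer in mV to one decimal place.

-51.6 mV

Vm = 26.2 · ln[(Σ P·[cation]ₒ + Σ P·[anion]ᵢ) / (Σ P·[cation]ᵢ + Σ P·[anion]ₒ)]
Numerator = 1×2.66 + 0.071×140 + 0.43×33.5 = 27
Denominator = 1×153 + 0.071×14.2 + 0.43×92.1 = 193.6
Vm = 26.2 · ln(0.13948) = 26.2 × (-1.9698) = -51.61 mV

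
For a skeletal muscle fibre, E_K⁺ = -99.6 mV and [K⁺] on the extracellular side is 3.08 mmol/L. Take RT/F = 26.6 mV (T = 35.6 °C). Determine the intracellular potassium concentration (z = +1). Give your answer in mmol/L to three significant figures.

Nernst: E = (26.6/1) · ln([out]/[in]), so ln([out]/[in]) = -99.6 × 1 / 26.6 = -3.7444.
[out]/[in] = e^(-3.7444) = 0.02365.
[in] = 3.08 / 0.02365 = 130.2 mmol/L.

130 mmol/L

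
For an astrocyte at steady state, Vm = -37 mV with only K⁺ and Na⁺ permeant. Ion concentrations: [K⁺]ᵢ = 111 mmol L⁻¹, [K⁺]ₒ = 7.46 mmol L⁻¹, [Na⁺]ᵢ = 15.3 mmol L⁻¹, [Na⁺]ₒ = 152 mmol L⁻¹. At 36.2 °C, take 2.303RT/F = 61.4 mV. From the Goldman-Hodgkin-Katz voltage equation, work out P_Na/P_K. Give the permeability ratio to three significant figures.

0.137

Let α = P_Na/P_K. GHK: Vm = 61.4·log₁₀[(Kₒ + α·Naₒ)/(Kᵢ + α·Naᵢ)].
10^(Vm/61.4) = 10^(-37.0/61.4) = 0.24969
So 0.24969·(Kᵢ + α·Naᵢ) = Kₒ + α·Naₒ → α = (0.24969·111.0 − 7.46) / (152.0 − 0.24969·15.3)
α = (27.72 − 7.46) / (152.0 − 3.82) = 20.26/148.2 = 0.1367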